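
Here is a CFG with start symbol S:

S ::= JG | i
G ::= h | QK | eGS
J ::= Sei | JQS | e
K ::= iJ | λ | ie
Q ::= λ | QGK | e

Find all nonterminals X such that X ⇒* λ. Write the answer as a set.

Directly nullable (have an ε-rule): {K, Q}.
G is nullable via G -> QK (every symbol on the right is already known nullable).
Not nullable: J, S — each has a terminal in every rule's right-hand side or depends on a non-nullable symbol.

{G, K, Q}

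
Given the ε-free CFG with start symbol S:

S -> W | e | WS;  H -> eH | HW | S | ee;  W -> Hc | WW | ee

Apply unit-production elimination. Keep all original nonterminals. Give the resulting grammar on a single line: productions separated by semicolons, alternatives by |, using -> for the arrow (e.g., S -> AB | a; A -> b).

Unit productions: H->S, S->W.
Unit pairs (A ⇒* B via units): (H,S), (H,W), (S,W).
S: inherits non-unit rules of {S, W} → Hc | WS | WW | e | ee.
H: inherits non-unit rules of {H, S, W} → HW | Hc | WS | WW | e | eH | ee.
W: inherits non-unit rules of {W} → Hc | WW | ee.

S -> e | Hc | WS | WW | ee; H -> e | HW | Hc | WS | WW | eH | ee; W -> Hc | WW | ee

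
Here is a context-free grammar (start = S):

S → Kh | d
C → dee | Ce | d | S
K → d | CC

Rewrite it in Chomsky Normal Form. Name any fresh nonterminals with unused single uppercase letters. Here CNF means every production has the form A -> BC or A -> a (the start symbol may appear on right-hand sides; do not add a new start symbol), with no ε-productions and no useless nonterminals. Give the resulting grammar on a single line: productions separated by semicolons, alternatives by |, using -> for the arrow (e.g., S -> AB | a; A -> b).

S -> d | KB; A -> e; B -> h; C -> d | CA | DE | KB; D -> d; E -> AA; K -> d | CC

No ε-productions.
After unit-elimination: S -> d | Kh; C -> d | Ce | Kh | dee; K -> d | CC.
TERM: introduce D -> d, A -> e, B -> h and substitute in every rule of length ≥2.
BIN: C -> DAA becomes C -> DE, E -> AA.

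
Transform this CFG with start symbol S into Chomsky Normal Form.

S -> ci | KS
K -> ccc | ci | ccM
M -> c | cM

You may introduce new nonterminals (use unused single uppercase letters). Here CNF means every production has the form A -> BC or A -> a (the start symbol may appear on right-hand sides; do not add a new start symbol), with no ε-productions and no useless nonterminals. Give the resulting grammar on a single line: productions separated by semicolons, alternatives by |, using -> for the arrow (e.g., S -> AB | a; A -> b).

No ε-productions.
No unit productions to eliminate.
TERM: introduce A -> c, B -> i and substitute in every rule of length ≥2.
BIN: K -> AAA becomes K -> AC, C -> AA; K -> AAM becomes K -> AD, D -> AM.

S -> AB | KS; A -> c; B -> i; C -> AA; D -> AM; K -> AB | AC | AD; M -> c | AM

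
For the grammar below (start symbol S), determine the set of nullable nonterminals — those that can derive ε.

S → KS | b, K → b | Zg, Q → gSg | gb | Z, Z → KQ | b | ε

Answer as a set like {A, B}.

Directly nullable (have an ε-rule): {Z}.
Q is nullable via Q -> Z (every symbol on the right is already known nullable).
Not nullable: K, S — each has a terminal in every rule's right-hand side or depends on a non-nullable symbol.

{Q, Z}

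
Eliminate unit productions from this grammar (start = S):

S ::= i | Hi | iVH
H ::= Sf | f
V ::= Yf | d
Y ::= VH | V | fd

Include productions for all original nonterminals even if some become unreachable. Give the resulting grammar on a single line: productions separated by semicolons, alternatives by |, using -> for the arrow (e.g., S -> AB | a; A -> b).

Unit productions: Y->V.
Unit pairs (A ⇒* B via units): (Y,V).
S: inherits non-unit rules of {S} → Hi | i | iVH.
H: inherits non-unit rules of {H} → Sf | f.
V: inherits non-unit rules of {V} → Yf | d.
Y: inherits non-unit rules of {V, Y} → VH | Yf | d | fd.

S -> i | Hi | iVH; H -> f | Sf; V -> d | Yf; Y -> d | VH | Yf | fd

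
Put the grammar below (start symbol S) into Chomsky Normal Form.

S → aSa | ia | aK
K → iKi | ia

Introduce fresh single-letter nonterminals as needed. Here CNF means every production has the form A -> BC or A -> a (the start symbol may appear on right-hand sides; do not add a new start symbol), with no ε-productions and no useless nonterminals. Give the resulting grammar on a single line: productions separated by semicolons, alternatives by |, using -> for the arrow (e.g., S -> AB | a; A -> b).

No ε-productions.
No unit productions to eliminate.
TERM: introduce B -> a, A -> i and substitute in every rule of length ≥2.
BIN: K -> AKA becomes K -> AC, C -> KA; S -> BSB becomes S -> BD, D -> SB.

S -> AB | BD | BK; A -> i; B -> a; C -> KA; D -> SB; K -> AB | AC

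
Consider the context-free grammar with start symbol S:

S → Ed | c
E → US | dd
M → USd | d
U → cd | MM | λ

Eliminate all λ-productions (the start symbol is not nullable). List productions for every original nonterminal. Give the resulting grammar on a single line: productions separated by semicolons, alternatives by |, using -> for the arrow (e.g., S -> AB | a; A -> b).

Nullable set: {U}.
E -> US: U nullable, giving S | US.
M -> USd: U nullable, giving Sd | USd.
Drop U -> λ.
Unchanged (no nullable symbols): S -> Ed; S -> c; E -> dd; M -> d; U -> MM; U -> cd.

S -> c | Ed; E -> S | US | dd; M -> d | Sd | USd; U -> MM | cd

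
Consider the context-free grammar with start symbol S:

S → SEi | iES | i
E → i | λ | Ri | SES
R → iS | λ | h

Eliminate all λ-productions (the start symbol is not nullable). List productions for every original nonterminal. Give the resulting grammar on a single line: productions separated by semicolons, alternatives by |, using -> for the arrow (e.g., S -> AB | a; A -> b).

S -> i | Si | iS | SEi | iES; E -> i | Ri | SS | SES; R -> h | iS

Nullable set: {E, R}.
S -> SEi: E nullable, giving SEi | Si.
S -> iES: E nullable, giving iES | iS.
Drop E -> λ.
E -> Ri: R nullable, giving Ri | i.
E -> SES: E nullable, giving SES | SS.
Drop R -> λ.
Unchanged (no nullable symbols): S -> i; E -> i; R -> h; R -> iS.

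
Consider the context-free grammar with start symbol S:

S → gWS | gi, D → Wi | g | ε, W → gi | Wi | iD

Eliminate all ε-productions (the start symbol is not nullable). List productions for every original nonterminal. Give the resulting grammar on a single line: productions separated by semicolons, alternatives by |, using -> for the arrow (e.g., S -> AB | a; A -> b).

Nullable set: {D}.
Drop D -> ε.
W -> iD: D nullable, giving i | iD.
Unchanged (no nullable symbols): S -> gWS; S -> gi; D -> Wi; D -> g; W -> Wi; W -> gi.

S -> gi | gWS; D -> g | Wi; W -> i | Wi | gi | iD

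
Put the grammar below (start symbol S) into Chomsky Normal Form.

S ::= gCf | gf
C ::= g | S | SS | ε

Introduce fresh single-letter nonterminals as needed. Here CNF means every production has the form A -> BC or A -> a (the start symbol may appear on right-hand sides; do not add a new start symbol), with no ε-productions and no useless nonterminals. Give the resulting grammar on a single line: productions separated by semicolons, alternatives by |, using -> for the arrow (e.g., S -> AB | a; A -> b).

Nullable: {C}; after ε-elimination: S -> gf | gCf; C -> S | g | SS.
After unit-elimination: S -> gf | gCf; C -> g | SS | gf | gCf.
TERM: introduce B -> f, A -> g and substitute in every rule of length ≥2.
BIN: C -> ACB becomes C -> AD, D -> CB; S -> ACB becomes S -> AE, E -> CB.

S -> AB | AE; A -> g; B -> f; C -> g | AB | AD | SS; D -> CB; E -> CB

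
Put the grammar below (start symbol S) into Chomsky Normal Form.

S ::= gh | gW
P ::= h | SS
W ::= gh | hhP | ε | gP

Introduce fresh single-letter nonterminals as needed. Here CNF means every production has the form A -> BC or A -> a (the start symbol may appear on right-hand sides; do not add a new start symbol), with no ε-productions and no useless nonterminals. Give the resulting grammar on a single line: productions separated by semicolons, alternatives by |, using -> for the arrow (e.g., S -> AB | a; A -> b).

Nullable: {W}; after ε-elimination: S -> g | gW | gh; P -> h | SS; W -> gP | gh | hhP.
No unit productions to eliminate.
TERM: introduce A -> g, B -> h and substitute in every rule of length ≥2.
BIN: W -> BBP becomes W -> BC, C -> BP.

S -> g | AB | AW; A -> g; B -> h; C -> BP; P -> h | SS; W -> AB | AP | BC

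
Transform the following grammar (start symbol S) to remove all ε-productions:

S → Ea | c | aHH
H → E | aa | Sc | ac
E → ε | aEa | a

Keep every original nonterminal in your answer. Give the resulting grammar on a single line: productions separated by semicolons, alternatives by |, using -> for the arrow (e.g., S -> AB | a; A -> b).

Nullable set: {E, H}.
S -> Ea: E nullable, giving Ea | a.
S -> aHH: H, H nullable, giving a | aH | aHH.
Drop E -> ε.
E -> aEa: E nullable, giving aEa | aa.
H -> E: E nullable, giving E.
Unchanged (no nullable symbols): S -> c; E -> a; H -> Sc; H -> aa; H -> ac.

S -> a | c | Ea | aH | aHH; E -> a | aa | aEa; H -> E | Sc | aa | ac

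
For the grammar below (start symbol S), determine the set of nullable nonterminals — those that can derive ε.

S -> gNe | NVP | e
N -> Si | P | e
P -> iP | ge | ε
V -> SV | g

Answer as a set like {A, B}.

Directly nullable (have an ε-rule): {P}.
N is nullable via N -> P (every symbol on the right is already known nullable).
Not nullable: S, V — each has a terminal in every rule's right-hand side or depends on a non-nullable symbol.

{N, P}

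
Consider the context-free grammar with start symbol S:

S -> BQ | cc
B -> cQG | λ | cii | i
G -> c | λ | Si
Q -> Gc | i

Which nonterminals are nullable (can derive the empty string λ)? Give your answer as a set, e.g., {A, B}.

Directly nullable (have an ε-rule): {B, G}.
Not nullable: Q, S — each has a terminal in every rule's right-hand side or depends on a non-nullable symbol.

{B, G}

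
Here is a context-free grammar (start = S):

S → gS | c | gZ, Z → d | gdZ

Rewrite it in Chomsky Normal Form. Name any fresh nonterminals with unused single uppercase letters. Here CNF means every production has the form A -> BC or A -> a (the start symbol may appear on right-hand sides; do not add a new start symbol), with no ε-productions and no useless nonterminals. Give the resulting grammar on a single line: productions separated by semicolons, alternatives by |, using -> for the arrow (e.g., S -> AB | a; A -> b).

No ε-productions.
No unit productions to eliminate.
TERM: introduce B -> d, A -> g and substitute in every rule of length ≥2.
BIN: Z -> ABZ becomes Z -> AC, C -> BZ.

S -> c | AS | AZ; A -> g; B -> d; C -> BZ; Z -> d | AC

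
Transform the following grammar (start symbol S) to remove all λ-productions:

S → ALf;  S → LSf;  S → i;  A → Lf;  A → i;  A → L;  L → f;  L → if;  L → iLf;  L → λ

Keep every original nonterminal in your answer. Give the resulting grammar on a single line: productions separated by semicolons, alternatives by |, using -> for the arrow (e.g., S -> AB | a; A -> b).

Nullable set: {A, L}.
S -> ALf: A, L nullable, giving ALf | Af | Lf | f.
S -> LSf: L nullable, giving LSf | Sf.
A -> L: L nullable, giving L.
A -> Lf: L nullable, giving Lf | f.
Drop L -> λ.
L -> iLf: L nullable, giving iLf | if.
Unchanged (no nullable symbols): S -> i; A -> i; L -> f; L -> if.

S -> f | i | Af | Lf | Sf | ALf | LSf; A -> L | f | i | Lf; L -> f | if | iLf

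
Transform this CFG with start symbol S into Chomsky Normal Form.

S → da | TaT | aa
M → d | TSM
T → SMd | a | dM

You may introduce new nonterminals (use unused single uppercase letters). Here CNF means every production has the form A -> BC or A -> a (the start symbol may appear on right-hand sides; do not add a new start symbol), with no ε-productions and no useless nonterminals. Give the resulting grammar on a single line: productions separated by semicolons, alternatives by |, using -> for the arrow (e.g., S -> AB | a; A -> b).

S -> AA | BA | TD; A -> a; B -> d; C -> SM; D -> AT; E -> MB; M -> d | TC; T -> a | BM | SE

No ε-productions.
No unit productions to eliminate.
TERM: introduce A -> a, B -> d and substitute in every rule of length ≥2.
BIN: M -> TSM becomes M -> TC, C -> SM; S -> TAT becomes S -> TD, D -> AT; T -> SMB becomes T -> SE, E -> MB.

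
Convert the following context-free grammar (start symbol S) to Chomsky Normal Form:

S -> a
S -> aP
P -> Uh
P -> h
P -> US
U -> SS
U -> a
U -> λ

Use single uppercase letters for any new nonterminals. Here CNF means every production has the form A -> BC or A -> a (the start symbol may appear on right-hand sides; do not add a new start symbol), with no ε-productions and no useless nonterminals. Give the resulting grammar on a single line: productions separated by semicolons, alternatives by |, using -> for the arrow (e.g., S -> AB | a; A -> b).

S -> a | BP; A -> h; B -> a; P -> a | h | BP | UA | US; U -> a | SS

Nullable: {U}; after ε-elimination: S -> a | aP; P -> S | h | US | Uh; U -> a | SS.
After unit-elimination: S -> a | aP; P -> a | h | US | Uh | aP; U -> a | SS.
TERM: introduce B -> a, A -> h and substitute in every rule of length ≥2.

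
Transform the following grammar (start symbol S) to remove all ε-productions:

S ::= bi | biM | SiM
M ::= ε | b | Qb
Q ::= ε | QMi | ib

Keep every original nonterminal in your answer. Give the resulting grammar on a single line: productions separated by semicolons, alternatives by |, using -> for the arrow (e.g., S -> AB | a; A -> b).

S -> Si | bi | SiM | biM; M -> b | Qb; Q -> i | Mi | Qi | ib | QMi

Nullable set: {M, Q}.
S -> SiM: M nullable, giving Si | SiM.
S -> biM: M nullable, giving bi | biM.
Drop M -> ε.
M -> Qb: Q nullable, giving Qb | b.
Drop Q -> ε.
Q -> QMi: Q, M nullable, giving Mi | QMi | Qi | i.
Unchanged (no nullable symbols): S -> bi; M -> b; Q -> ib.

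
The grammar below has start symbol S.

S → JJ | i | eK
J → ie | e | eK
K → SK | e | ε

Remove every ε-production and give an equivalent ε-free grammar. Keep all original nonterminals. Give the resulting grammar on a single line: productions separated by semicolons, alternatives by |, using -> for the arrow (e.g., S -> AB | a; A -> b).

Nullable set: {K}.
S -> eK: K nullable, giving e | eK.
J -> eK: K nullable, giving e | eK.
Drop K -> ε.
K -> SK: K nullable, giving S | SK.
Unchanged (no nullable symbols): S -> JJ; S -> i; J -> e; J -> ie; K -> e.

S -> e | i | JJ | eK; J -> e | eK | ie; K -> S | e | SK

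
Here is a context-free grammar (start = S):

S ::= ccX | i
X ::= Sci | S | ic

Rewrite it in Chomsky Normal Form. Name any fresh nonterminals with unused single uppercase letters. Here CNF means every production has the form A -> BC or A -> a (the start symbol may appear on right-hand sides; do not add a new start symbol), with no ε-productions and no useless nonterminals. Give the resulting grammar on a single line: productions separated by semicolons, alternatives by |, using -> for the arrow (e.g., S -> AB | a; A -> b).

S -> i | AC; A -> c; B -> i; C -> AX; D -> AX; E -> AB; X -> i | AD | BA | SE

No ε-productions.
After unit-elimination: S -> i | ccX; X -> i | ic | Sci | ccX.
TERM: introduce A -> c, B -> i and substitute in every rule of length ≥2.
BIN: S -> AAX becomes S -> AC, C -> AX; X -> AAX becomes X -> AD, D -> AX; X -> SAB becomes X -> SE, E -> AB.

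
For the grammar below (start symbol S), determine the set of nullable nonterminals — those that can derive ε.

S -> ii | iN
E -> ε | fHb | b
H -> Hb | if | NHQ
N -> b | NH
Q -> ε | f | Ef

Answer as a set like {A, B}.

Directly nullable (have an ε-rule): {E, Q}.
Not nullable: H, N, S — each has a terminal in every rule's right-hand side or depends on a non-nullable symbol.

{E, Q}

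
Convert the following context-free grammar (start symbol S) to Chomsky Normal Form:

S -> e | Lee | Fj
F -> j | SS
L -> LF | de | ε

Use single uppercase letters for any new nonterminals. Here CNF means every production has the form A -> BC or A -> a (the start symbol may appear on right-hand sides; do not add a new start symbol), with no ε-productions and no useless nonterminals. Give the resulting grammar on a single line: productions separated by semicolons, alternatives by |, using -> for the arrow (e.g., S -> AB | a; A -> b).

S -> e | BB | FC | LD; A -> d; B -> e; C -> j; D -> BB; F -> j | SS; L -> j | AB | LF | SS

Nullable: {L}; after ε-elimination: S -> e | Fj | ee | Lee; F -> j | SS; L -> F | LF | de.
After unit-elimination: S -> e | Fj | ee | Lee; F -> j | SS; L -> j | LF | SS | de.
TERM: introduce A -> d, B -> e, C -> j and substitute in every rule of length ≥2.
BIN: S -> LBB becomes S -> LD, D -> BB.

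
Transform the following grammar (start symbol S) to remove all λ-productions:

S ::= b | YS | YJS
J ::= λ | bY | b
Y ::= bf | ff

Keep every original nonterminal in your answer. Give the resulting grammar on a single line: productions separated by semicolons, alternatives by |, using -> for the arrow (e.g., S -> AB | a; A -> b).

Nullable set: {J}.
S -> YJS: J nullable, giving YJS | YS.
Drop J -> λ.
Unchanged (no nullable symbols): S -> YS; S -> b; J -> b; J -> bY; Y -> bf; Y -> ff.

S -> b | YS | YJS; J -> b | bY; Y -> bf | ff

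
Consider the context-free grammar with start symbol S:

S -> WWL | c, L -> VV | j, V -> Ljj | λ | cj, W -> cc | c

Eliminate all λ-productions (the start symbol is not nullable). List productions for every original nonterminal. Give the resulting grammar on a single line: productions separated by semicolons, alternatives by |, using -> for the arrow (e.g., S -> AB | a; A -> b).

Nullable set: {L, V}.
S -> WWL: L nullable, giving WW | WWL.
L -> VV: V, V nullable, giving V | VV.
Drop V -> λ.
V -> Ljj: L nullable, giving Ljj | jj.
Unchanged (no nullable symbols): S -> c; L -> j; V -> cj; W -> c; W -> cc.

S -> c | WW | WWL; L -> V | j | VV; V -> cj | jj | Ljj; W -> c | cc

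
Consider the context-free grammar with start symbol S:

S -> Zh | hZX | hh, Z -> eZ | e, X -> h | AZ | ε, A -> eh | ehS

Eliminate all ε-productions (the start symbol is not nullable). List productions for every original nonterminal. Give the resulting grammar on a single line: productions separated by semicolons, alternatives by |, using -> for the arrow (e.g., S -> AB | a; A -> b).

S -> Zh | hZ | hh | hZX; A -> eh | ehS; X -> h | AZ; Z -> e | eZ

Nullable set: {X}.
S -> hZX: X nullable, giving hZ | hZX.
Drop X -> ε.
Unchanged (no nullable symbols): S -> Zh; S -> hh; A -> eh; A -> ehS; X -> AZ; X -> h; Z -> e; Z -> eZ.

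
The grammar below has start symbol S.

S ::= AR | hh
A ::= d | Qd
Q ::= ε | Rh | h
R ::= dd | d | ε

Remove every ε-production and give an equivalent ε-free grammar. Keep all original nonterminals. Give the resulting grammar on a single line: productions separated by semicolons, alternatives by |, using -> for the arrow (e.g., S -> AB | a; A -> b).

S -> A | AR | hh; A -> d | Qd; Q -> h | Rh; R -> d | dd

Nullable set: {Q, R}.
S -> AR: R nullable, giving A | AR.
A -> Qd: Q nullable, giving Qd | d.
Drop Q -> ε.
Q -> Rh: R nullable, giving Rh | h.
Drop R -> ε.
Unchanged (no nullable symbols): S -> hh; A -> d; Q -> h; R -> d; R -> dd.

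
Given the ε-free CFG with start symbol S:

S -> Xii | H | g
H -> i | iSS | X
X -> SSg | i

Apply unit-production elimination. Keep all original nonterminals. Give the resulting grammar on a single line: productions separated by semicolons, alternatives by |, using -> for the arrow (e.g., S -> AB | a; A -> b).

Unit productions: H->X, S->H.
Unit pairs (A ⇒* B via units): (H,X), (S,H), (S,X).
S: inherits non-unit rules of {H, S, X} → SSg | Xii | g | i | iSS.
H: inherits non-unit rules of {H, X} → SSg | i | iSS.
X: inherits non-unit rules of {X} → SSg | i.

S -> g | i | SSg | Xii | iSS; H -> i | SSg | iSS; X -> i | SSg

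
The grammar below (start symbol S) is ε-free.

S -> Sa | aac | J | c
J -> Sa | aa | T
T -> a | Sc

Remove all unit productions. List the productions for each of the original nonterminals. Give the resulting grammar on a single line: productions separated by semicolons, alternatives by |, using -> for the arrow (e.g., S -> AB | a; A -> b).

S -> a | c | Sa | Sc | aa | aac; J -> a | Sa | Sc | aa; T -> a | Sc

Unit productions: J->T, S->J.
Unit pairs (A ⇒* B via units): (J,T), (S,J), (S,T).
S: inherits non-unit rules of {J, S, T} → Sa | Sc | a | aa | aac | c.
J: inherits non-unit rules of {J, T} → Sa | Sc | a | aa.
T: inherits non-unit rules of {T} → Sc | a.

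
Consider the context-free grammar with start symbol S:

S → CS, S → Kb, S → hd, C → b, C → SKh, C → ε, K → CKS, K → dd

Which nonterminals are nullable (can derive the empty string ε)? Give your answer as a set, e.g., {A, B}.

Directly nullable (have an ε-rule): {C}.
Not nullable: K, S — each has a terminal in every rule's right-hand side or depends on a non-nullable symbol.

{C}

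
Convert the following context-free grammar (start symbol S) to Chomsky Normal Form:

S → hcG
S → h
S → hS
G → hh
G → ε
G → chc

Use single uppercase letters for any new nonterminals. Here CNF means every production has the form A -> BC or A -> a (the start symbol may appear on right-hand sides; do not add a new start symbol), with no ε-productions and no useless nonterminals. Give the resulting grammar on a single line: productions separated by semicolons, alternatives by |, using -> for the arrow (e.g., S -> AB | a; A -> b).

S -> h | BA | BD | BS; A -> c; B -> h; C -> BA; D -> AG; G -> AC | BB

Nullable: {G}; after ε-elimination: S -> h | hS | hc | hcG; G -> hh | chc.
No unit productions to eliminate.
TERM: introduce A -> c, B -> h and substitute in every rule of length ≥2.
BIN: G -> ABA becomes G -> AC, C -> BA; S -> BAG becomes S -> BD, D -> AG.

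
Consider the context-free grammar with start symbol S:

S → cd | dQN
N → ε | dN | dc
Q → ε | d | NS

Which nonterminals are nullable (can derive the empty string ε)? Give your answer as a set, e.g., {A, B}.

{N, Q}

Directly nullable (have an ε-rule): {N, Q}.
Not nullable: S — each has a terminal in every rule's right-hand side or depends on a non-nullable symbol.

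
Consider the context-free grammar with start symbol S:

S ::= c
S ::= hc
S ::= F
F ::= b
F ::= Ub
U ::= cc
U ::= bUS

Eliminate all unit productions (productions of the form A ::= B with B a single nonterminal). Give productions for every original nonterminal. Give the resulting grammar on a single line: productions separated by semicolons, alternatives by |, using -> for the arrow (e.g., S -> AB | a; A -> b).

Unit productions: S->F.
Unit pairs (A ⇒* B via units): (S,F).
S: inherits non-unit rules of {F, S} → Ub | b | c | hc.
F: inherits non-unit rules of {F} → Ub | b.
U: inherits non-unit rules of {U} → bUS | cc.

S -> b | c | Ub | hc; F -> b | Ub; U -> cc | bUS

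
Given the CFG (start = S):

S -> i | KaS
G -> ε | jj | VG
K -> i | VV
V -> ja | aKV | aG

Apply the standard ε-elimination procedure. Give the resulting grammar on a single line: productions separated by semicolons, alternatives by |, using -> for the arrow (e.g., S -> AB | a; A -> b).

S -> i | KaS; G -> V | VG | jj; K -> i | VV; V -> a | aG | ja | aKV

Nullable set: {G}.
Drop G -> ε.
G -> VG: G nullable, giving V | VG.
V -> aG: G nullable, giving a | aG.
Unchanged (no nullable symbols): S -> KaS; S -> i; G -> jj; K -> VV; K -> i; V -> aKV; V -> ja.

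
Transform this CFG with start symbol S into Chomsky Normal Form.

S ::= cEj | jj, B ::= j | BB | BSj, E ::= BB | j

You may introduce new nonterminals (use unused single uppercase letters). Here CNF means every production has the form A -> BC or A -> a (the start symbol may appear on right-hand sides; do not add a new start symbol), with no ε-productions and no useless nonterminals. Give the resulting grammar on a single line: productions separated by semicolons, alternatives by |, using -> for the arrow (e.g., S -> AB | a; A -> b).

No ε-productions.
No unit productions to eliminate.
TERM: introduce C -> c, A -> j and substitute in every rule of length ≥2.
BIN: B -> BSA becomes B -> BD, D -> SA; S -> CEA becomes S -> CF, F -> EA.

S -> AA | CF; A -> j; B -> j | BB | BD; C -> c; D -> SA; E -> j | BB; F -> EA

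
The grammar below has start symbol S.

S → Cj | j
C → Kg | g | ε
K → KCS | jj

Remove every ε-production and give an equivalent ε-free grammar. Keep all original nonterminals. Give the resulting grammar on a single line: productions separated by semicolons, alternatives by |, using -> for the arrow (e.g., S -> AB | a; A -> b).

Nullable set: {C}.
S -> Cj: C nullable, giving Cj | j.
Drop C -> ε.
K -> KCS: C nullable, giving KCS | KS.
Unchanged (no nullable symbols): S -> j; C -> Kg; C -> g; K -> jj.

S -> j | Cj; C -> g | Kg; K -> KS | jj | KCS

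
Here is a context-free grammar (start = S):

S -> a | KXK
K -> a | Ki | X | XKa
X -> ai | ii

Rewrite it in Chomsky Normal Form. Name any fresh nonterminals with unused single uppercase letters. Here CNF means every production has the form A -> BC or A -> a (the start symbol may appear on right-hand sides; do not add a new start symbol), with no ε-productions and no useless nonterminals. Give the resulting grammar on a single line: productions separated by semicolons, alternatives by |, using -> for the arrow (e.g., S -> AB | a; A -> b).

S -> a | KD; A -> i; B -> a; C -> KB; D -> XK; K -> a | AA | BA | KA | XC; X -> AA | BA

No ε-productions.
After unit-elimination: S -> a | KXK; K -> a | Ki | ai | ii | XKa; X -> ai | ii.
TERM: introduce B -> a, A -> i and substitute in every rule of length ≥2.
BIN: K -> XKB becomes K -> XC, C -> KB; S -> KXK becomes S -> KD, D -> XK.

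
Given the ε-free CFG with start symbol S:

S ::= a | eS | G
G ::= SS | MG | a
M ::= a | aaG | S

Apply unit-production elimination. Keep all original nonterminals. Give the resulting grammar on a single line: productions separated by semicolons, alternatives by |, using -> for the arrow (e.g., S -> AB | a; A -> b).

Unit productions: M->S, S->G.
Unit pairs (A ⇒* B via units): (M,G), (M,S), (S,G).
S: inherits non-unit rules of {G, S} → MG | SS | a | eS.
G: inherits non-unit rules of {G} → MG | SS | a.
M: inherits non-unit rules of {G, M, S} → MG | SS | a | aaG | eS.

S -> a | MG | SS | eS; G -> a | MG | SS; M -> a | MG | SS | eS | aaG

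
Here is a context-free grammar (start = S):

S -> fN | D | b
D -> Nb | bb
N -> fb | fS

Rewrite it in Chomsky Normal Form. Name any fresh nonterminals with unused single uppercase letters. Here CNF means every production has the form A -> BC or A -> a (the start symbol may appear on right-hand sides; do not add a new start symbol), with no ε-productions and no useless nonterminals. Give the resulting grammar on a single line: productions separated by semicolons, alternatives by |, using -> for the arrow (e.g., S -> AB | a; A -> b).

S -> b | AA | BN | NA; A -> b; B -> f; N -> BA | BS

No ε-productions.
After unit-elimination: S -> b | Nb | bb | fN; D -> Nb | bb; N -> fS | fb.
TERM: introduce A -> b, B -> f and substitute in every rule of length ≥2.
Drop unreachable/unproductive: D.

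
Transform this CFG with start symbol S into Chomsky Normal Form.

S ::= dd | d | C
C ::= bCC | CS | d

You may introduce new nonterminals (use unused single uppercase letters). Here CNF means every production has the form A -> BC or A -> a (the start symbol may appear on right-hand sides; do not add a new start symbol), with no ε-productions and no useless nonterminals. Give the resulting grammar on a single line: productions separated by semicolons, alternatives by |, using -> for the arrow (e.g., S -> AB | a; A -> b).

S -> d | AE | BB | CS; A -> b; B -> d; C -> d | AD | CS; D -> CC; E -> CC

No ε-productions.
After unit-elimination: S -> d | CS | dd | bCC; C -> d | CS | bCC.
TERM: introduce A -> b, B -> d and substitute in every rule of length ≥2.
BIN: C -> ACC becomes C -> AD, D -> CC; S -> ACC becomes S -> AE, E -> CC.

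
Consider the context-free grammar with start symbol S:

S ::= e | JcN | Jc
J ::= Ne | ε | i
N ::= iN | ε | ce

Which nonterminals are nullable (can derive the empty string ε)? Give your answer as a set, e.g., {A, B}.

{J, N}

Directly nullable (have an ε-rule): {J, N}.
Not nullable: S — each has a terminal in every rule's right-hand side or depends on a non-nullable symbol.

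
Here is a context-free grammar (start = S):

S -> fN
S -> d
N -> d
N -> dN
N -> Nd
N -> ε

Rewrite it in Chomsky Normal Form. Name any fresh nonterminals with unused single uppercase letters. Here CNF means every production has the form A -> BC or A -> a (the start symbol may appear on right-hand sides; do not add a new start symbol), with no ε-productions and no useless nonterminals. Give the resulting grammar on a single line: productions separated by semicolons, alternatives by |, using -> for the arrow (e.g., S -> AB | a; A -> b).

Nullable: {N}; after ε-elimination: S -> d | f | fN; N -> d | Nd | dN.
No unit productions to eliminate.
TERM: introduce A -> d, B -> f and substitute in every rule of length ≥2.

S -> d | f | BN; A -> d; B -> f; N -> d | AN | NA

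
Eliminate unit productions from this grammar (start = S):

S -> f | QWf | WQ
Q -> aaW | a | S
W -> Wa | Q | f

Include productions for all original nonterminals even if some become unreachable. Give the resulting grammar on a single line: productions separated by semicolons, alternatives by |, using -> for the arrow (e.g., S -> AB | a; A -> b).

S -> f | WQ | QWf; Q -> a | f | WQ | QWf | aaW; W -> a | f | WQ | Wa | QWf | aaW

Unit productions: Q->S, W->Q.
Unit pairs (A ⇒* B via units): (Q,S), (W,Q), (W,S).
S: inherits non-unit rules of {S} → QWf | WQ | f.
Q: inherits non-unit rules of {Q, S} → QWf | WQ | a | aaW | f.
W: inherits non-unit rules of {Q, S, W} → QWf | WQ | Wa | a | aaW | f.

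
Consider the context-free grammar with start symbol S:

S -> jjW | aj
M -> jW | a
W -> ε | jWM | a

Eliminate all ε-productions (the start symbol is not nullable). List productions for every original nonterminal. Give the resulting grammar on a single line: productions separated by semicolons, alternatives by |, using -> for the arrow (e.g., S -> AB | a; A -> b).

S -> aj | jj | jjW; M -> a | j | jW; W -> a | jM | jWM

Nullable set: {W}.
S -> jjW: W nullable, giving jj | jjW.
M -> jW: W nullable, giving j | jW.
Drop W -> ε.
W -> jWM: W nullable, giving jM | jWM.
Unchanged (no nullable symbols): S -> aj; M -> a; W -> a.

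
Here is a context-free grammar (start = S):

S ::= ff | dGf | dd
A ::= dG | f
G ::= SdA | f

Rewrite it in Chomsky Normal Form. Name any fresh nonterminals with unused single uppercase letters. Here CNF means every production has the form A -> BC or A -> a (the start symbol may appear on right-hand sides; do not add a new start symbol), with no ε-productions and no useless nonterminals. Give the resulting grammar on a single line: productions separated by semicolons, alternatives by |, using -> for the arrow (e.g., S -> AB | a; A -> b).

No ε-productions.
No unit productions to eliminate.
TERM: introduce B -> d, C -> f and substitute in every rule of length ≥2.
BIN: G -> SBA becomes G -> SD, D -> BA; S -> BGC becomes S -> BE, E -> GC.

S -> BB | BE | CC; A -> f | BG; B -> d; C -> f; D -> BA; E -> GC; G -> f | SD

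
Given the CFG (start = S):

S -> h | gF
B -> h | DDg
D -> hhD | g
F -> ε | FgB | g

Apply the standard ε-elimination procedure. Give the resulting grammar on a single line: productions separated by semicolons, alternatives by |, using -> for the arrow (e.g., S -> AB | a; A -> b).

Nullable set: {F}.
S -> gF: F nullable, giving g | gF.
Drop F -> ε.
F -> FgB: F nullable, giving FgB | gB.
Unchanged (no nullable symbols): S -> h; B -> DDg; B -> h; D -> g; D -> hhD; F -> g.

S -> g | h | gF; B -> h | DDg; D -> g | hhD; F -> g | gB | FgB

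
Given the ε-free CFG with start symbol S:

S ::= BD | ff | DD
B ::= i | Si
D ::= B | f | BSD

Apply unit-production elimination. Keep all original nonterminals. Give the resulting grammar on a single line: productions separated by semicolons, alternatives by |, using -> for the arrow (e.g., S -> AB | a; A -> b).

Unit productions: D->B.
Unit pairs (A ⇒* B via units): (D,B).
S: inherits non-unit rules of {S} → BD | DD | ff.
B: inherits non-unit rules of {B} → Si | i.
D: inherits non-unit rules of {B, D} → BSD | Si | f | i.

S -> BD | DD | ff; B -> i | Si; D -> f | i | Si | BSD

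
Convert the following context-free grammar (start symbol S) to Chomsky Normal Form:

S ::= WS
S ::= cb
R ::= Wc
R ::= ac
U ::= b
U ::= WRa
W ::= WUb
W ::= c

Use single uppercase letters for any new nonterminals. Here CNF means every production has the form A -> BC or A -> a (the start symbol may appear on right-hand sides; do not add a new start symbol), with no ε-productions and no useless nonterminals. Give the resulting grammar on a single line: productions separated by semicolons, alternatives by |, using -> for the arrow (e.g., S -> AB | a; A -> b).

S -> AC | WS; A -> c; B -> a; C -> b; D -> RB; E -> UC; R -> BA | WA; U -> b | WD; W -> c | WE

No ε-productions.
No unit productions to eliminate.
TERM: introduce B -> a, C -> b, A -> c and substitute in every rule of length ≥2.
BIN: U -> WRB becomes U -> WD, D -> RB; W -> WUC becomes W -> WE, E -> UC.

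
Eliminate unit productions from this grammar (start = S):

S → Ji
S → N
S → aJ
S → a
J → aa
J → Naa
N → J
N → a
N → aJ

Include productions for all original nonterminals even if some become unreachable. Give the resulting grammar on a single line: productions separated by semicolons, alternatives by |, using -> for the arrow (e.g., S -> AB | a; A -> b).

S -> a | Ji | aJ | aa | Naa; J -> aa | Naa; N -> a | aJ | aa | Naa

Unit productions: N->J, S->N.
Unit pairs (A ⇒* B via units): (N,J), (S,J), (S,N).
S: inherits non-unit rules of {J, N, S} → Ji | Naa | a | aJ | aa.
J: inherits non-unit rules of {J} → Naa | aa.
N: inherits non-unit rules of {J, N} → Naa | a | aJ | aa.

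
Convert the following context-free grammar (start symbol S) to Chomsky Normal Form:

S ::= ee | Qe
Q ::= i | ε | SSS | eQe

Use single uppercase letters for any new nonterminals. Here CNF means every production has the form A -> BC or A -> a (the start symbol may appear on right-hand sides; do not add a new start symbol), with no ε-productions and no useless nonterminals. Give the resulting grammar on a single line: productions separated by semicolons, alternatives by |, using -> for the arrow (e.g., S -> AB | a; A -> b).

Nullable: {Q}; after ε-elimination: S -> e | Qe | ee; Q -> i | ee | SSS | eQe.
No unit productions to eliminate.
TERM: introduce A -> e and substitute in every rule of length ≥2.
BIN: Q -> AQA becomes Q -> AB, B -> QA; Q -> SSS becomes Q -> SC, C -> SS.

S -> e | AA | QA; A -> e; B -> QA; C -> SS; Q -> i | AA | AB | SC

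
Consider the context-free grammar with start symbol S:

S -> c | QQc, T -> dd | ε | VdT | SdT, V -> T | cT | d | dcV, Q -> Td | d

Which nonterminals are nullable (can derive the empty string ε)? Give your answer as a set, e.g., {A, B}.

{T, V}

Directly nullable (have an ε-rule): {T}.
V is nullable via V -> T (every symbol on the right is already known nullable).
Not nullable: Q, S — each has a terminal in every rule's right-hand side or depends on a non-nullable symbol.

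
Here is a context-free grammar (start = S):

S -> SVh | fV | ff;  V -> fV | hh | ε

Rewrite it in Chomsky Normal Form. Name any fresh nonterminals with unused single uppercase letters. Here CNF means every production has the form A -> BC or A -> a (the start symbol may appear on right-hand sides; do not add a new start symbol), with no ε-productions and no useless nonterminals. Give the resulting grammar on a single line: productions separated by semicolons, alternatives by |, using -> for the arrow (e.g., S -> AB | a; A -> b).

Nullable: {V}; after ε-elimination: S -> f | Sh | fV | ff | SVh; V -> f | fV | hh.
No unit productions to eliminate.
TERM: introduce B -> f, A -> h and substitute in every rule of length ≥2.
BIN: S -> SVA becomes S -> SC, C -> VA.

S -> f | BB | BV | SA | SC; A -> h; B -> f; C -> VA; V -> f | AA | BV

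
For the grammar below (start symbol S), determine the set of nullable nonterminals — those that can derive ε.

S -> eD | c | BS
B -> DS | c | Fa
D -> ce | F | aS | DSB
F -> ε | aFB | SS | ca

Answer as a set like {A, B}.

Directly nullable (have an ε-rule): {F}.
D is nullable via D -> F (every symbol on the right is already known nullable).
Not nullable: B, S — each has a terminal in every rule's right-hand side or depends on a non-nullable symbol.

{D, F}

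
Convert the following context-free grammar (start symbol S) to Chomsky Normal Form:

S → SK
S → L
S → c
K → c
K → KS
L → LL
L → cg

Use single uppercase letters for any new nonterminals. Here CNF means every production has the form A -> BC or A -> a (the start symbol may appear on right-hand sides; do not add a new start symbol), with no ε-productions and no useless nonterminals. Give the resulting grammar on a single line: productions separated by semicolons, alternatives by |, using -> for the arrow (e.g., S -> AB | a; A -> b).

No ε-productions.
After unit-elimination: S -> c | LL | SK | cg; K -> c | KS; L -> LL | cg.
TERM: introduce A -> c, B -> g and substitute in every rule of length ≥2.

S -> c | AB | LL | SK; A -> c; B -> g; K -> c | KS; L -> AB | LL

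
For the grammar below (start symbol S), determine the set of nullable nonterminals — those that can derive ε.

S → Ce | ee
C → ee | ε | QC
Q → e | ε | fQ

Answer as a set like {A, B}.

{C, Q}

Directly nullable (have an ε-rule): {C, Q}.
Not nullable: S — each has a terminal in every rule's right-hand side or depends on a non-nullable symbol.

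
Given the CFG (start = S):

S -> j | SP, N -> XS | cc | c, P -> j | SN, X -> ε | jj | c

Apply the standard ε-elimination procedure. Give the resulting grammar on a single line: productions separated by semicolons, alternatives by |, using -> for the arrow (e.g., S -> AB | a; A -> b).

Nullable set: {X}.
N -> XS: X nullable, giving S | XS.
Drop X -> ε.
Unchanged (no nullable symbols): S -> SP; S -> j; N -> c; N -> cc; P -> SN; P -> j; X -> c; X -> jj.

S -> j | SP; N -> S | c | XS | cc; P -> j | SN; X -> c | jj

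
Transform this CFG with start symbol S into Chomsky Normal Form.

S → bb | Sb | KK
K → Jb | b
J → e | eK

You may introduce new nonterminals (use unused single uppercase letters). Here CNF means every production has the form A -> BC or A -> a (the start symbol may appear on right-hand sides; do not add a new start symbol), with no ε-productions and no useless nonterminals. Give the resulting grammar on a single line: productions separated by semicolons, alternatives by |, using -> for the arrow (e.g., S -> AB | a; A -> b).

S -> BB | KK | SB; A -> e; B -> b; J -> e | AK; K -> b | JB

No ε-productions.
No unit productions to eliminate.
TERM: introduce B -> b, A -> e and substitute in every rule of length ≥2.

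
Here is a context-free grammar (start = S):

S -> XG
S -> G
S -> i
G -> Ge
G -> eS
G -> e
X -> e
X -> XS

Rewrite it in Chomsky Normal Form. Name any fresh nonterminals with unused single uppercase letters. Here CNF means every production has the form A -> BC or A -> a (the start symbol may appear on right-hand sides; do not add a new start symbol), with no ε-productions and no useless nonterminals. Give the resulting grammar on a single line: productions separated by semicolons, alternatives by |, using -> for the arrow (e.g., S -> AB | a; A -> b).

S -> e | i | AS | GA | XG; A -> e; G -> e | AS | GA; X -> e | XS

No ε-productions.
After unit-elimination: S -> e | i | Ge | XG | eS; G -> e | Ge | eS; X -> e | XS.
TERM: introduce A -> e and substitute in every rule of length ≥2.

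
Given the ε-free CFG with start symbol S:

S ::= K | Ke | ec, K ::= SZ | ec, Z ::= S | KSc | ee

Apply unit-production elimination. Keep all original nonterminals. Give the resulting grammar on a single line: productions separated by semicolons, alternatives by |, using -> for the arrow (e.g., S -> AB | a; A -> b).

S -> Ke | SZ | ec; K -> SZ | ec; Z -> Ke | SZ | ec | ee | KSc

Unit productions: S->K, Z->S.
Unit pairs (A ⇒* B via units): (S,K), (Z,K), (Z,S).
S: inherits non-unit rules of {K, S} → Ke | SZ | ec.
K: inherits non-unit rules of {K} → SZ | ec.
Z: inherits non-unit rules of {K, S, Z} → KSc | Ke | SZ | ec | ee.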